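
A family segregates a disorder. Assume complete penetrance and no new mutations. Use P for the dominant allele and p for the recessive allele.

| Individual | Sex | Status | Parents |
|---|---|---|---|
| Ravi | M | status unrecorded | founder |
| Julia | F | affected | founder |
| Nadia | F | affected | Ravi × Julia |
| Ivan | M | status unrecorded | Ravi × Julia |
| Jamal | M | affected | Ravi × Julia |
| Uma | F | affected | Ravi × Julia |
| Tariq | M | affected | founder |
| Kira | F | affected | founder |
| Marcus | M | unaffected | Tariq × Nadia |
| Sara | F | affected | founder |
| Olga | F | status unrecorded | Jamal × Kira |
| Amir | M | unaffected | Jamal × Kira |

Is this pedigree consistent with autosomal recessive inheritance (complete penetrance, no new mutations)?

Under autosomal recessive, Marcus (unaffected, male) cannot arise from Tariq (affected) × Nadia (affected).

No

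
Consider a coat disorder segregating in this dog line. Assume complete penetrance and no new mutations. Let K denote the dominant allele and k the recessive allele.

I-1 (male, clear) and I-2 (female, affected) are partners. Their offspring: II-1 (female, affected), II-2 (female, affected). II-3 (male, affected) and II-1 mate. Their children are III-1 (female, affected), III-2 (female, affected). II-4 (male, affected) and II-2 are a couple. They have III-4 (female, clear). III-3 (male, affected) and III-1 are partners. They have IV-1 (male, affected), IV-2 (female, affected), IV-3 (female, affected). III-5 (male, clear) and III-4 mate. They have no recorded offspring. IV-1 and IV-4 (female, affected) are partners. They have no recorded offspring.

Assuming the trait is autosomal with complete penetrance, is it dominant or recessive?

dominant

II-4 and II-2 are both affected yet have a clear child III-4. Under a recessive model two affected parents are homozygous and every child would be affected, so the trait cannot be recessive.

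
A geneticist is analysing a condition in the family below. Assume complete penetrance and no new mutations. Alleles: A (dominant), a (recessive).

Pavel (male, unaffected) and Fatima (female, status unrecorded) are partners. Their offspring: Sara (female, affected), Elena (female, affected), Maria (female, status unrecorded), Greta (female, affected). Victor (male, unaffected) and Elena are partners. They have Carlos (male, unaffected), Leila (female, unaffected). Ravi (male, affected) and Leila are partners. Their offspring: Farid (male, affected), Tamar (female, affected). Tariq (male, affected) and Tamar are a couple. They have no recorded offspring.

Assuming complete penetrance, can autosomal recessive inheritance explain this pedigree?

A consistent assignment under autosomal recessive exists: Pavel Aa, Fatima Aa, Sara aa, Elena aa, Maria AA, Greta aa, Victor AA, Carlos Aa, Leila Aa, Ravi aa, Farid aa, Tamar aa, Tariq aa.
In this assignment every recorded phenotype matches its genotype and every non-founder's genotype is obtainable from its parents' genotypes, so the pedigree is consistent.

Yes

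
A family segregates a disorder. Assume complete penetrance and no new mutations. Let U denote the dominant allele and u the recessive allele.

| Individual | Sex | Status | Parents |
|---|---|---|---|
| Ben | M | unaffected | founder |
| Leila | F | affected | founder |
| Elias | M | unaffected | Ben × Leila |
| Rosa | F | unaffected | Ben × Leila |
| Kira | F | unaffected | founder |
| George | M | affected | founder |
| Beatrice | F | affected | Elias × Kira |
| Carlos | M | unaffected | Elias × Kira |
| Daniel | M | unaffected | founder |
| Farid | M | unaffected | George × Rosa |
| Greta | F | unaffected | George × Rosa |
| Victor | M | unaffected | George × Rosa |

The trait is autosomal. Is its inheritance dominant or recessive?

recessive

Elias and Kira are both unaffected yet have an affected child Beatrice. Under dominance, an affected child requires at least one affected parent, so the trait cannot be dominant.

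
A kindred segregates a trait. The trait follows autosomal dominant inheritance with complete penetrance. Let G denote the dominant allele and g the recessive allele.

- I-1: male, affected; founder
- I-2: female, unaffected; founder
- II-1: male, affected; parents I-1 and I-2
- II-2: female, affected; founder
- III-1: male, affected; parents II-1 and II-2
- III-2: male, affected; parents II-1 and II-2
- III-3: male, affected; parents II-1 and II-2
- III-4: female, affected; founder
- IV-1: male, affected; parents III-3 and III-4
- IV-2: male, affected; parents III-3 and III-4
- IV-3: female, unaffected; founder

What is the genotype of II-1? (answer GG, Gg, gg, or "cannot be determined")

Gg

From phenotype alone, II-1 is GG or Gg.
II-1 is affected so carries G and received g from I-2 (gg), so II-1 is Gg.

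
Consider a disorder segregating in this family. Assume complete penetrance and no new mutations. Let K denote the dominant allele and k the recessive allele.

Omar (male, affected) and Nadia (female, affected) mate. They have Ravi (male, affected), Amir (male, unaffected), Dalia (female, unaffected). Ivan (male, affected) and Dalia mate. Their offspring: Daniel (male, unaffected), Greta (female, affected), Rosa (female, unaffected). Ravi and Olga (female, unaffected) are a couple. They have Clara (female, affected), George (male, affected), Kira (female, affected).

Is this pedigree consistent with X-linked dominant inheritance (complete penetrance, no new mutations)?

No

Under X-linked dominant, Dalia (unaffected, female) cannot arise from Omar (affected) × Nadia (affected).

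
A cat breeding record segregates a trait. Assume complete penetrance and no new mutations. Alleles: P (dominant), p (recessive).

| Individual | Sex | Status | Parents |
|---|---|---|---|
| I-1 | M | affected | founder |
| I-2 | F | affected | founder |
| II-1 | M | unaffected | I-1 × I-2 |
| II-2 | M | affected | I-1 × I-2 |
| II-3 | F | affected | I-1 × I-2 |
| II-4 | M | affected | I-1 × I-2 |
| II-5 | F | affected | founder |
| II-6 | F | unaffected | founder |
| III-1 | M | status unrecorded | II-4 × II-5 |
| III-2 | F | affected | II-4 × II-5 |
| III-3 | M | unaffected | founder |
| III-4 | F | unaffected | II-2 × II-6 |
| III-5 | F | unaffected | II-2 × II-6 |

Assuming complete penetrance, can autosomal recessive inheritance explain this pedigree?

Under autosomal recessive, II-1 (unaffected, male) cannot arise from I-1 (affected) × I-2 (affected).

No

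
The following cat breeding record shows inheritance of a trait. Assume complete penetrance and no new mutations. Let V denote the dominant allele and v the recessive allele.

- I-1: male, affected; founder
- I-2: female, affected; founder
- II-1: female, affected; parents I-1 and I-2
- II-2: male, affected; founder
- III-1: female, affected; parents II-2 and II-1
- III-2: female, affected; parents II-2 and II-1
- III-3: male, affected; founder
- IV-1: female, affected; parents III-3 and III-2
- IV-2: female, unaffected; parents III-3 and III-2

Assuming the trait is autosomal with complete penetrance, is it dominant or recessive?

III-3 and III-2 are both affected yet have an unaffected child IV-2. Under a recessive model two affected parents are homozygous and every child would be affected, so the trait cannot be recessive.

dominant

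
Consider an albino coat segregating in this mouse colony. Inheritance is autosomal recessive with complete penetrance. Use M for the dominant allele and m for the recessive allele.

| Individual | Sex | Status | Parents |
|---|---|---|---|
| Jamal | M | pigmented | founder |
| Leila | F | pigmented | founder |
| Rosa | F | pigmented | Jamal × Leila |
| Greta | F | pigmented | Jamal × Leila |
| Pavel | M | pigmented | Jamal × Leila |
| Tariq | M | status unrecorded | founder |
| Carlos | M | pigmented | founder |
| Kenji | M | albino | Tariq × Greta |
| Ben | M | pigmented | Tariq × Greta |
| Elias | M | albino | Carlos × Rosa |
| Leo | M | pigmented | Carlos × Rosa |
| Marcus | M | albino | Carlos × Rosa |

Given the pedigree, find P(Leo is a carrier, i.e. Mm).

Carlos is pigmented so carries M and passed m to Elias (mm), so Carlos is Mm.
Rosa is pigmented so carries M and passed m to Elias (mm), so Rosa is Mm.
Their cross gives offspring ratios 1/4 MM : 1/2 Mm : 1/4 mm. Conditioning on Leo being pigmented, P(Mm) = 1/2 / 3/4 = 2/3.

2/3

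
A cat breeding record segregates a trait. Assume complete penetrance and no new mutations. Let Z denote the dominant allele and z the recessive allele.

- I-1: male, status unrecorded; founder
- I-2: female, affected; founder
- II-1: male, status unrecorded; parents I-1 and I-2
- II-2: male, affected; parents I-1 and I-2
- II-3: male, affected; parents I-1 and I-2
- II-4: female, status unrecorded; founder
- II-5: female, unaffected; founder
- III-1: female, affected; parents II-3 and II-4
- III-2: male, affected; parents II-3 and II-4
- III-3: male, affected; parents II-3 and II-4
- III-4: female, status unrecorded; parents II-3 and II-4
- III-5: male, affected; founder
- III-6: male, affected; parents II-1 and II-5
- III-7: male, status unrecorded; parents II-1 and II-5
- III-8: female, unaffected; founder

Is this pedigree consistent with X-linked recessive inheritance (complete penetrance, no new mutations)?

A consistent assignment under X-linked recessive exists: I-1 X^Z Y, I-2 X^z X^z, II-1 X^z Y, II-2 X^z Y, II-3 X^z Y, II-4 X^Z X^z, II-5 X^Z X^z, III-1 X^z X^z, III-2 X^z Y, III-3 X^z Y, III-4 X^Z X^z, III-5 X^z Y, III-6 X^z Y, III-7 X^Z Y, III-8 X^Z X^Z.
In this assignment every recorded phenotype matches its genotype and every non-founder's genotype is obtainable from its parents' genotypes, so the pedigree is consistent.

Yes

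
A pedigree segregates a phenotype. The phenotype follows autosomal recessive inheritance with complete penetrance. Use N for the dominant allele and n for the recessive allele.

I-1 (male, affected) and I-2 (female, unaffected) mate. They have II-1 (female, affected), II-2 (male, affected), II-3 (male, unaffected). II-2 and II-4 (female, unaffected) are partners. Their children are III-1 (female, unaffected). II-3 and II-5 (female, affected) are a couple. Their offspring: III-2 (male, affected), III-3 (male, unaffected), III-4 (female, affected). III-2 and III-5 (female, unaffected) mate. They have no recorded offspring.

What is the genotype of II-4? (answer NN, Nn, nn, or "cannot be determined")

cannot be determined

II-4's phenotype allows NN or Nn, and no parent or child forces a single allele at both positions; consistent genotype assignments exist with II-4 as NN or Nn.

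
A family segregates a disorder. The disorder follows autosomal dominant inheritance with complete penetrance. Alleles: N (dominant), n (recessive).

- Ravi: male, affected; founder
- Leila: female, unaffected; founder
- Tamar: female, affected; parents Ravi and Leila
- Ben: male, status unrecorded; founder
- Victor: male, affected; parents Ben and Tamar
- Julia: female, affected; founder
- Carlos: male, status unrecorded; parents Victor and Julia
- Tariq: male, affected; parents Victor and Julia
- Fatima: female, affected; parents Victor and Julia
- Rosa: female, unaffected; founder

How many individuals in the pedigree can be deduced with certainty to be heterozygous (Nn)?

Obligate heterozygotes: Tamar is affected so carries N and received n from Leila (nn), so Tamar is Nn.
Every other individual is either homozygous by phenotype or has at least one consistent homozygous assignment, so the count is 1.

1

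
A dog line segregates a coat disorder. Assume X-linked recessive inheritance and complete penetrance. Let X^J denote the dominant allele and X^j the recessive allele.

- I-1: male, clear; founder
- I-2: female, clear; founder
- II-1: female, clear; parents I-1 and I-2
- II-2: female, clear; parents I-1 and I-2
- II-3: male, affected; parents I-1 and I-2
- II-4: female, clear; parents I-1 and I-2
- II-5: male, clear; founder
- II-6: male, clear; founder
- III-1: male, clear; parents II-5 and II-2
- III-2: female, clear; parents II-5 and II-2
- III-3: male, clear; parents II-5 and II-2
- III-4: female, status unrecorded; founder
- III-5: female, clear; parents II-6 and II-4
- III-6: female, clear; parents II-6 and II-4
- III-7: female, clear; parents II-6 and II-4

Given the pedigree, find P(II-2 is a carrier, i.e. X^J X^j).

I-1 is clear, so I-1 is X^J Y.
I-2 is clear so carries J and passed j to II-3 (X^j Y), so I-2 is X^J X^j.
Their cross gives offspring ratios 1/2 X^J X^J : 1/2 X^J X^j. Conditioning on II-2 being clear, P(X^J X^j) = 1/2 / 1 = 1/2 before taking II-2's own offspring into account.
II-5 is clear, so II-5 is X^J Y.
Now use II-2's offspring. Probability of each recorded status — clear son III-1: 1/2 if II-2 is X^J X^j, 1 if X^J X^J; clear son III-3: 1/2 if II-2 is X^J X^j, 1 if X^J X^J. (III-2: equally likely either way, so uninformative.)
Bayes: P(X^J X^j) = 1/2·1/4 / (1/2·1/4 + 1/2·1) = 1/5.

1/5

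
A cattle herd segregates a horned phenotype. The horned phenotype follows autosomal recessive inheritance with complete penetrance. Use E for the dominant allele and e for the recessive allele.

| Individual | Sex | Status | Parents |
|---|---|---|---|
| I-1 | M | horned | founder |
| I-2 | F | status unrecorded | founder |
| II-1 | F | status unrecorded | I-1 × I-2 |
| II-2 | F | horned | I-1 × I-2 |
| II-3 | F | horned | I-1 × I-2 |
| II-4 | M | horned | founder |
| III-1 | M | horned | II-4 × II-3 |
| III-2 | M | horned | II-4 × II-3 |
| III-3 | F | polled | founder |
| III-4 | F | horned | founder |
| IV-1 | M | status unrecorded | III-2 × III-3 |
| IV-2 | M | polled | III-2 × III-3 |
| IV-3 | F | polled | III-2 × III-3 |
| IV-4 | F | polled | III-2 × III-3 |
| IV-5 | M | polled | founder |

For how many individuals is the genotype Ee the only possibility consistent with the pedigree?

Obligate heterozygotes: IV-2 is polled so carries E and received e from III-2 (ee), so IV-2 is Ee; IV-3 is polled so carries E and received e from III-2 (ee), so IV-3 is Ee; IV-4 is polled so carries E and received e from III-2 (ee), so IV-4 is Ee.
Every other individual is either homozygous by phenotype or has at least one consistent homozygous assignment, so the count is 3.

3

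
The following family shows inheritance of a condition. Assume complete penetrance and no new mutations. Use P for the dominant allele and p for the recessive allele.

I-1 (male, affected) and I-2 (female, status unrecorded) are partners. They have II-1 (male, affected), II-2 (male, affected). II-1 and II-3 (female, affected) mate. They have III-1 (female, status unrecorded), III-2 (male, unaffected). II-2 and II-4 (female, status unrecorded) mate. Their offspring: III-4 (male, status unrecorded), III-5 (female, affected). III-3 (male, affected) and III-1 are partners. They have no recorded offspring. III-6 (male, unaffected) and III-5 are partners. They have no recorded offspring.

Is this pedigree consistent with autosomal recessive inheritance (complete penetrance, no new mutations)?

No

Under autosomal recessive, III-2 (unaffected, male) cannot arise from II-1 (affected) × II-3 (affected).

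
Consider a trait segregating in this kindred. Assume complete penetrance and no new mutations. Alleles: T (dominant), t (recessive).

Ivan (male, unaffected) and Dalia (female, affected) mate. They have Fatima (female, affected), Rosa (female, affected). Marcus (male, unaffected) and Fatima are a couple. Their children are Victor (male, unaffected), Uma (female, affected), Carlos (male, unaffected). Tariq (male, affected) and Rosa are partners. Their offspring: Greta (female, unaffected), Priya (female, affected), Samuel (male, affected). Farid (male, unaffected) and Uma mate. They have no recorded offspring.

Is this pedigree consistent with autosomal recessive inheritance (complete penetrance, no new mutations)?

Under autosomal recessive, Greta (unaffected, female) cannot arise from Tariq (affected) × Rosa (affected).

No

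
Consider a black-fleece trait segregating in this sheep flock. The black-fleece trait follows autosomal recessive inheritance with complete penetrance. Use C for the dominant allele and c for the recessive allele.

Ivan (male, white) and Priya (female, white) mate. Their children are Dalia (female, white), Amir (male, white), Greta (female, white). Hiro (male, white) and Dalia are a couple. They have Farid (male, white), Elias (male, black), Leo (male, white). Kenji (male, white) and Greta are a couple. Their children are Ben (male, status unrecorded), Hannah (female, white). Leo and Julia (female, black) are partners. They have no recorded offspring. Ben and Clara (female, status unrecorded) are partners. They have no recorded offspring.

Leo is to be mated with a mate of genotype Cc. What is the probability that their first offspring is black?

1/6

Hiro is white so carries C and passed c to Elias (cc), so Hiro is Cc.
Dalia is white so carries C and passed c to Elias (cc), so Dalia is Cc.
Leo is a white offspring of Hiro (Cc) × Dalia (Cc), whose cross gives 1/4 CC : 1/2 Cc : 1/4 cc; conditioning on being white, Leo is CC with probability 1/3, Cc with probability 2/3.
Summing over parental genotype combinations, P(offspring is black) = 2/3·1/4 = 1/6.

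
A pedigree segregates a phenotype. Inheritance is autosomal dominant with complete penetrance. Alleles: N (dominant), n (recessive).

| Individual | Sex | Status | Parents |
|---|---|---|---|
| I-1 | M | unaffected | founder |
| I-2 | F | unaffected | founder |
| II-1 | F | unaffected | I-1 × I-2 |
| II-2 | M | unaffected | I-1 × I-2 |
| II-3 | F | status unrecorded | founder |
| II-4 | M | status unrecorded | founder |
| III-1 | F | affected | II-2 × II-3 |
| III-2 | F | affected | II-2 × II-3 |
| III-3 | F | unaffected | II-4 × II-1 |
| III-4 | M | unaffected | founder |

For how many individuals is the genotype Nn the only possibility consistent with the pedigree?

2

Obligate heterozygotes: III-1 is affected so carries N and received n from II-2 (nn), so III-1 is Nn; III-2 is affected so carries N and received n from II-2 (nn), so III-2 is Nn.
Every other individual is either homozygous by phenotype or has at least one consistent homozygous assignment, so the count is 2.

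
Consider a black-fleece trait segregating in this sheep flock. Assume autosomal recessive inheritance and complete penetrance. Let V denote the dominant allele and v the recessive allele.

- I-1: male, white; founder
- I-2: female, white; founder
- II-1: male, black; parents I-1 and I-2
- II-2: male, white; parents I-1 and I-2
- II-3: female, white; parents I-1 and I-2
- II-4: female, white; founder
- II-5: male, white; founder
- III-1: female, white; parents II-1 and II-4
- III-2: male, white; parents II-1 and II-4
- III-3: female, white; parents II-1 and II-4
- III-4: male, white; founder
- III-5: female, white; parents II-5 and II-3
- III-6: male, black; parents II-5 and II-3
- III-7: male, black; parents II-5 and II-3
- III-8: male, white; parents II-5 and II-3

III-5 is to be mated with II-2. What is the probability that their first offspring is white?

II-5 is white so carries V and passed v to III-6 (vv), so II-5 is Vv.
II-3 is white so carries V and passed v to III-6 (vv), so II-3 is Vv.
III-5 is a white offspring of II-5 (Vv) × II-3 (Vv), whose cross gives 1/4 VV : 1/2 Vv : 1/4 vv; conditioning on being white, III-5 is VV with probability 1/3, Vv with probability 2/3.
I-1 is white so carries V and passed v to II-1 (vv), so I-1 is Vv.
I-2 is white so carries V and passed v to II-1 (vv), so I-2 is Vv.
II-2 is a white offspring of I-1 (Vv) × I-2 (Vv), whose cross gives 1/4 VV : 1/2 Vv : 1/4 vv; conditioning on being white, II-2 is VV with probability 1/3, Vv with probability 2/3.
Summing over parental genotype combinations, P(offspring is white) = 1/9·1 + 2/9·1 + 2/9·1 + 4/9·3/4 = 8/9.

8/9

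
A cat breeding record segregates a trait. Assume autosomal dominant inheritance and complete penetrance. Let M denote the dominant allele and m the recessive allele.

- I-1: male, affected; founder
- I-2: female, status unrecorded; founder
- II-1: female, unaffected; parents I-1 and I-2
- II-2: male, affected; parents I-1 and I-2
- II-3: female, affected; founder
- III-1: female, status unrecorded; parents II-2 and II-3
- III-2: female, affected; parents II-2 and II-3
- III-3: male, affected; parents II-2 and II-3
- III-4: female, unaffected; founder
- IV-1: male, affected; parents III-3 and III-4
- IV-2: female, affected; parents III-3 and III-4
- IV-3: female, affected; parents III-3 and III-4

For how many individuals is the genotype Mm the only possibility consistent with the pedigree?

Obligate heterozygotes: I-1 is affected so carries M and passed m to II-1 (mm), so I-1 is Mm; IV-1 is affected so carries M and received m from III-4 (mm), so IV-1 is Mm; IV-2 is affected so carries M and received m from III-4 (mm), so IV-2 is Mm; IV-3 is affected so carries M and received m from III-4 (mm), so IV-3 is Mm.
Every other individual is either homozygous by phenotype or has at least one consistent homozygous assignment, so the count is 4.

4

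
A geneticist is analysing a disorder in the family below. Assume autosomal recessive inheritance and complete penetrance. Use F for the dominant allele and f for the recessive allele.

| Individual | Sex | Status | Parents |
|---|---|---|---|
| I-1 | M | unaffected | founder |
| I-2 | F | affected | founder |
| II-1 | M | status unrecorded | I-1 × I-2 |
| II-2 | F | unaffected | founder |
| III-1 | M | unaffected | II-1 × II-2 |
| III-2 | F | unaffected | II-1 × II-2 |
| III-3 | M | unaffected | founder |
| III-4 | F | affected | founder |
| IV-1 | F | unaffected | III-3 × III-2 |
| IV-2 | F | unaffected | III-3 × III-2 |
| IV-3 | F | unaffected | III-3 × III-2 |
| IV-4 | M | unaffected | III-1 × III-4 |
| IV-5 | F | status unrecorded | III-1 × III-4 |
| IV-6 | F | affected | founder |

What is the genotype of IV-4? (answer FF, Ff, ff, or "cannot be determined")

Ff

From phenotype alone, IV-4 is FF or Ff.
IV-4 is unaffected so carries F and received f from III-4 (ff), so IV-4 is Ff.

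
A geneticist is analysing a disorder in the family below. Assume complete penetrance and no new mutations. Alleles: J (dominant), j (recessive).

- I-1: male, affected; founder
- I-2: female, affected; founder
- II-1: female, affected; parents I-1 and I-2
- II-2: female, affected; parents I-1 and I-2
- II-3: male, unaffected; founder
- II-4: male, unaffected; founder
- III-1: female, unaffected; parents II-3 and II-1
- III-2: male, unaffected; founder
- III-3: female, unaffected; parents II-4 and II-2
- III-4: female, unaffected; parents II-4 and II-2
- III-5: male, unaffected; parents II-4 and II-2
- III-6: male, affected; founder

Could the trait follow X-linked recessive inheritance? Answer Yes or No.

No

Under X-linked recessive, III-5 (unaffected, male) cannot arise from II-4 (unaffected) × II-2 (affected).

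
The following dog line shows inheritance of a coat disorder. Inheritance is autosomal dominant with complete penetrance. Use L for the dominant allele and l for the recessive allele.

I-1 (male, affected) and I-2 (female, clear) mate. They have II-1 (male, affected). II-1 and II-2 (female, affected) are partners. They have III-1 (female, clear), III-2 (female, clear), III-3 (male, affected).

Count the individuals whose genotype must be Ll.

2

Obligate heterozygotes: II-1 is affected so carries L and received l from I-2 (ll), so II-1 is Ll; II-2 is affected so carries L and passed l to III-1 (ll), so II-2 is Ll.
Every other individual is either homozygous by phenotype or has at least one consistent homozygous assignment, so the count is 2.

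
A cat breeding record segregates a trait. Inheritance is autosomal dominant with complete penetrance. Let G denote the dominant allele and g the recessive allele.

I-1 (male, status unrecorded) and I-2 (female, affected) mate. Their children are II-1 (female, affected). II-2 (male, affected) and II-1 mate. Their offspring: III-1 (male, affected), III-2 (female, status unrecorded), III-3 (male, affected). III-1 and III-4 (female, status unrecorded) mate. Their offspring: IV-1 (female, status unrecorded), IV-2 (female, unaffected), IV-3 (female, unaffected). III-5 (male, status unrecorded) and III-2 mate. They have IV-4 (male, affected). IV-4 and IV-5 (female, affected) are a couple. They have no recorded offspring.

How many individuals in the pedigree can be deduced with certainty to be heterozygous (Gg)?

1

Obligate heterozygotes: III-1 is affected so carries G and passed g to IV-2 (gg), so III-1 is Gg.
Every other individual is either homozygous by phenotype or has at least one consistent homozygous assignment, so the count is 1.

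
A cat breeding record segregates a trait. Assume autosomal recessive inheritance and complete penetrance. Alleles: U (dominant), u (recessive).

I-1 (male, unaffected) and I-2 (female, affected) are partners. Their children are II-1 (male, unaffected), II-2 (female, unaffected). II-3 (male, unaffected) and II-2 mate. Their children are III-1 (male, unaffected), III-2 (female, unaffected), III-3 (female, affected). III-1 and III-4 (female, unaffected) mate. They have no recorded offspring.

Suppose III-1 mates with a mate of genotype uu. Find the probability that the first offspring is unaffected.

II-3 is unaffected so carries U and passed u to III-3 (uu), so II-3 is Uu.
II-2 is unaffected so carries U and received u from I-2 (uu), so II-2 is Uu.
III-1 is an unaffected offspring of II-3 (Uu) × II-2 (Uu), whose cross gives 1/4 UU : 1/2 Uu : 1/4 uu; conditioning on being unaffected, III-1 is UU with probability 1/3, Uu with probability 2/3.
Summing over parental genotype combinations, P(offspring is unaffected) = 1/3·1 + 2/3·1/2 = 2/3.

2/3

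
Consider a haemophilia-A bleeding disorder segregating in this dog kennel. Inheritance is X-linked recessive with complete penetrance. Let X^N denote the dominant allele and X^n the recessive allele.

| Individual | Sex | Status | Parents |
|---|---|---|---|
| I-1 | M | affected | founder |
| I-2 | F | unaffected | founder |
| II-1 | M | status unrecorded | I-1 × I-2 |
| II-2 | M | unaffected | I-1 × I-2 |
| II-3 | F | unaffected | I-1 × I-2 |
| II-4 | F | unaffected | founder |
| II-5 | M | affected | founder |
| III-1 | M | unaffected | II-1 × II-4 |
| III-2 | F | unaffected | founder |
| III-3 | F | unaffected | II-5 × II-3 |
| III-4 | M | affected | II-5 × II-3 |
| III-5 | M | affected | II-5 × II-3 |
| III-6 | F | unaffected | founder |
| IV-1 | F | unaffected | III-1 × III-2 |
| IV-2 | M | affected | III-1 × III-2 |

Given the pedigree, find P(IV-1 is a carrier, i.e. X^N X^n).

III-1 is unaffected, so III-1 is X^N Y.
III-2 is unaffected so carries N and passed n to IV-2 (X^n Y), so III-2 is X^N X^n.
Their cross gives offspring ratios 1/2 X^N X^N : 1/2 X^N X^n. Conditioning on IV-1 being unaffected, P(X^N X^n) = 1/2 / 1 = 1/2.

1/2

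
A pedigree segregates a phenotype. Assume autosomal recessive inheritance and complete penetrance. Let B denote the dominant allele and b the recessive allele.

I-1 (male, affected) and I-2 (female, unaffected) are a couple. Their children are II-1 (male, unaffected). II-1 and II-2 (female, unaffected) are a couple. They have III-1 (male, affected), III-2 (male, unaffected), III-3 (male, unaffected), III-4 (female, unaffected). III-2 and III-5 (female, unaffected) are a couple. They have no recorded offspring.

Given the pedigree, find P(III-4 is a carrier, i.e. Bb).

2/3

II-1 is unaffected so carries B and received b from I-1 (bb), so II-1 is Bb.
II-2 is unaffected so carries B and passed b to III-1 (bb), so II-2 is Bb.
Their cross gives offspring ratios 1/4 BB : 1/2 Bb : 1/4 bb. Conditioning on III-4 being unaffected, P(Bb) = 1/2 / 3/4 = 2/3.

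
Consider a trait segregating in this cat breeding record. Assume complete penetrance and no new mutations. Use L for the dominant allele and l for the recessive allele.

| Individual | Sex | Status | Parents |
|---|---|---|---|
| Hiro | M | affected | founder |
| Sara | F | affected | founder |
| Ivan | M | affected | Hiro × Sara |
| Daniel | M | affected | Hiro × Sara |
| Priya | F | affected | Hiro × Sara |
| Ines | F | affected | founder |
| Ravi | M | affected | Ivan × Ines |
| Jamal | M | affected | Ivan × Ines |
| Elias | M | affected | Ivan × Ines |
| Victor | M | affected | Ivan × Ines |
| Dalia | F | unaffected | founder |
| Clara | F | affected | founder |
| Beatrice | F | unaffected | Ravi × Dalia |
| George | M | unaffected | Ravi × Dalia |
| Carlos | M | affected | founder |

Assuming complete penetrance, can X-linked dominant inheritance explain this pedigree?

Under X-linked dominant, Beatrice (unaffected, female) cannot arise from Ravi (affected) × Dalia (unaffected).

No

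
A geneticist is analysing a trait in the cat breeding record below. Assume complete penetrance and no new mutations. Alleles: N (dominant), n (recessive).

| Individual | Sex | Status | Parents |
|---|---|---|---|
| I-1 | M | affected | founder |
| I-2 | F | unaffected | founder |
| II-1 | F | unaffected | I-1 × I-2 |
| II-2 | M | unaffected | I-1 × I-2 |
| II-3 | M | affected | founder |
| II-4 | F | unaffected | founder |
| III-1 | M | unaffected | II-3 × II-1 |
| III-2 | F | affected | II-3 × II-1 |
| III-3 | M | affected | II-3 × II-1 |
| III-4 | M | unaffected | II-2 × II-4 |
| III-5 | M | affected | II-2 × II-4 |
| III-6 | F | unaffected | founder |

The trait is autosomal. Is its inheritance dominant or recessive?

II-2 and II-4 are both unaffected yet have an affected child III-5. Under dominance, an affected child requires at least one affected parent, so the trait cannot be dominant.

recessive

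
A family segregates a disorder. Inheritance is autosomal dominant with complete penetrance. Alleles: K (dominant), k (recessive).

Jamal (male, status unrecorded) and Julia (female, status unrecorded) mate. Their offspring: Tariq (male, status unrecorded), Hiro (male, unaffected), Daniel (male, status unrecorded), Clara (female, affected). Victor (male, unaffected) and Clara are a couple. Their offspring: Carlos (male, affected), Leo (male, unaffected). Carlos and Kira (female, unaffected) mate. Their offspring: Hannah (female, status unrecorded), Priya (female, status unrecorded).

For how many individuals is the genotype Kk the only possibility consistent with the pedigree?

Obligate heterozygotes: Clara is affected so carries K and passed k to Leo (kk), so Clara is Kk; Carlos is affected so carries K and received k from Victor (kk), so Carlos is Kk.
Every other individual is either homozygous by phenotype or has at least one consistent homozygous assignment, so the count is 2.

2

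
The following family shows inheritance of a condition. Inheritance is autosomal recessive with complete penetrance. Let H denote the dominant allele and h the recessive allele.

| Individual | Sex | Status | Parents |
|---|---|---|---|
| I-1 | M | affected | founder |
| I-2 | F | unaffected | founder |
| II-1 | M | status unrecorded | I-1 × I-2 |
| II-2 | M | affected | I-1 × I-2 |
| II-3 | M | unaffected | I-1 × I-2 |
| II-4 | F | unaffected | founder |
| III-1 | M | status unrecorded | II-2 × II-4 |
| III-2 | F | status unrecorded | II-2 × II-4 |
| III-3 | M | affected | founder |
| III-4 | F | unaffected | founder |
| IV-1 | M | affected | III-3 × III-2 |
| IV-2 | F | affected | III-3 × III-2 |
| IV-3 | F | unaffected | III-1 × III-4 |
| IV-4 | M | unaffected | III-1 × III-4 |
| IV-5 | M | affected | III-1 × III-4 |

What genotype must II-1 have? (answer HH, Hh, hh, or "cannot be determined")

cannot be determined

II-1's phenotype is unrecorded, and no parent or child forces a single allele at both positions; consistent genotype assignments exist with II-1 as Hh or hh.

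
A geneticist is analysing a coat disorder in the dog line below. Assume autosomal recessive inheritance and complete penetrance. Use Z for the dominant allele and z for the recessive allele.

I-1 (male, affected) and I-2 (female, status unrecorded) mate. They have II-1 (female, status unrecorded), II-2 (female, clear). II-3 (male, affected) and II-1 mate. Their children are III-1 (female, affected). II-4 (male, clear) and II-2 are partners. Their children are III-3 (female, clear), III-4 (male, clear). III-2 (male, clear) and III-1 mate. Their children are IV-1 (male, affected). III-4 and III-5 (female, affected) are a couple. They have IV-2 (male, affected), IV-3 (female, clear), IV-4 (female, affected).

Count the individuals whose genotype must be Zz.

4

Obligate heterozygotes: II-2 is clear so carries Z and received z from I-1 (zz), so II-2 is Zz; III-2 is clear so carries Z and passed z to IV-1 (zz), so III-2 is Zz; III-4 is clear so carries Z and passed z to IV-2 (zz), so III-4 is Zz; IV-3 is clear so carries Z and received z from III-5 (zz), so IV-3 is Zz.
Every other individual is either homozygous by phenotype or has at least one consistent homozygous assignment, so the count is 4.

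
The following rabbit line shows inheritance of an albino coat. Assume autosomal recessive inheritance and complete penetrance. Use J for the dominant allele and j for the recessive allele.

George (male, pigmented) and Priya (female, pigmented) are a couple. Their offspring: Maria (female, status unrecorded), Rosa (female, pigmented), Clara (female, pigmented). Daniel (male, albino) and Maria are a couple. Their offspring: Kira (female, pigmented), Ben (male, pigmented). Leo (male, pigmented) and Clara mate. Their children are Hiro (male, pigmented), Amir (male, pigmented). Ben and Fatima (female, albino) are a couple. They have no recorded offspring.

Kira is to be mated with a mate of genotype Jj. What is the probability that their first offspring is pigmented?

3/4

Kira is pigmented so carries J and received j from Daniel (jj), so Kira is Jj.
The cross gives 1/4 JJ : 1/2 Jj : 1/4 jj, so P(offspring is pigmented) = 3/4.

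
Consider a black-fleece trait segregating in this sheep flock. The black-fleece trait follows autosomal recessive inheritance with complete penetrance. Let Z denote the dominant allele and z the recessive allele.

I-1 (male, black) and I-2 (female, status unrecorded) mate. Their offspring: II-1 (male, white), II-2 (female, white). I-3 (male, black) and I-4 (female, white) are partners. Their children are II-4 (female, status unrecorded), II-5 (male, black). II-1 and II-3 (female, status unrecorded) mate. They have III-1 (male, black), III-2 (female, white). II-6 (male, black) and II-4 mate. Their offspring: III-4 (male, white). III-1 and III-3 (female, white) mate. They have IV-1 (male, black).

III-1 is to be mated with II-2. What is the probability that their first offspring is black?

III-1 is black, so III-1 is zz.
II-2 is white so carries Z and received z from I-1 (zz), so II-2 is Zz.
The cross gives 1/2 Zz : 1/2 zz, so P(offspring is black) = 1/2.

1/2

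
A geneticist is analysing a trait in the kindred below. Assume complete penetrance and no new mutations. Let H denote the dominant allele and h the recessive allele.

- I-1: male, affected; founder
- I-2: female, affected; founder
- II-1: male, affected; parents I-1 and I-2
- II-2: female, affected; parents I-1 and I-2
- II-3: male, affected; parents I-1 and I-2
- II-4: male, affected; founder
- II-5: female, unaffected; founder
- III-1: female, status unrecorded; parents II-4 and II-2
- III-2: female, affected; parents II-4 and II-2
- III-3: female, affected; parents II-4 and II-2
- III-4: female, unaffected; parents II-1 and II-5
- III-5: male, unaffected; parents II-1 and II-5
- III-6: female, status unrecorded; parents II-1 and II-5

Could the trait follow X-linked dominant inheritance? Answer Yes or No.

No

Under X-linked dominant, III-4 (unaffected, female) cannot arise from II-1 (affected) × II-5 (unaffected).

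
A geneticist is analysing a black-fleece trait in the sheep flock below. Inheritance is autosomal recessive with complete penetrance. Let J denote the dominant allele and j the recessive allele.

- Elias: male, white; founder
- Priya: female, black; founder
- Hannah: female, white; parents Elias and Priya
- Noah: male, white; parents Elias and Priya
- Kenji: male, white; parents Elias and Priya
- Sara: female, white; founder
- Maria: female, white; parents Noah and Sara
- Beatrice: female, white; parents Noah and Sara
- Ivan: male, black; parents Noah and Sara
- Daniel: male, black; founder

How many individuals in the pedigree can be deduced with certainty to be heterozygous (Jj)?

4

Obligate heterozygotes: Hannah is white so carries J and received j from Priya (jj), so Hannah is Jj; Noah is white so carries J and received j from Priya (jj), so Noah is Jj; Kenji is white so carries J and received j from Priya (jj), so Kenji is Jj; Sara is white so carries J and passed j to Ivan (jj), so Sara is Jj.
Every other individual is either homozygous by phenotype or has at least one consistent homozygous assignment, so the count is 4.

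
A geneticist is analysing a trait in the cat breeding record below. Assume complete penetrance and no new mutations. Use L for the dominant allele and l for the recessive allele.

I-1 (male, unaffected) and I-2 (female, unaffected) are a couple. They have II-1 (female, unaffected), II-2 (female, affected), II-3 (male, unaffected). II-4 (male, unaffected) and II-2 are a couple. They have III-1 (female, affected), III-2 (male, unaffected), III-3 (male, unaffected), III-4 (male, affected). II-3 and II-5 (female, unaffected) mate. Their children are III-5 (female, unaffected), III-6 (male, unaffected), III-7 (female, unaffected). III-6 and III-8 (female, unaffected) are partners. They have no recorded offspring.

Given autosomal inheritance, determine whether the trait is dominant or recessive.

recessive

I-1 and I-2 are both unaffected yet have an affected child II-2. Under dominance, an affected child requires at least one affected parent, so the trait cannot be dominant.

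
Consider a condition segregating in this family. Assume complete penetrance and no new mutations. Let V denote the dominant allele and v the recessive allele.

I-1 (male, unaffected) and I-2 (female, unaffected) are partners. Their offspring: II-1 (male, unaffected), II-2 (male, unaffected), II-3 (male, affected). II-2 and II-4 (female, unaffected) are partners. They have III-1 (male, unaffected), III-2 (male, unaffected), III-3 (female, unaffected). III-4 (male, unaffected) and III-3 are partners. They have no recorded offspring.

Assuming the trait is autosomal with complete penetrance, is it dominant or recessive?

recessive

I-1 and I-2 are both unaffected yet have an affected child II-3. Under dominance, an affected child requires at least one affected parent, so the trait cannot be dominant.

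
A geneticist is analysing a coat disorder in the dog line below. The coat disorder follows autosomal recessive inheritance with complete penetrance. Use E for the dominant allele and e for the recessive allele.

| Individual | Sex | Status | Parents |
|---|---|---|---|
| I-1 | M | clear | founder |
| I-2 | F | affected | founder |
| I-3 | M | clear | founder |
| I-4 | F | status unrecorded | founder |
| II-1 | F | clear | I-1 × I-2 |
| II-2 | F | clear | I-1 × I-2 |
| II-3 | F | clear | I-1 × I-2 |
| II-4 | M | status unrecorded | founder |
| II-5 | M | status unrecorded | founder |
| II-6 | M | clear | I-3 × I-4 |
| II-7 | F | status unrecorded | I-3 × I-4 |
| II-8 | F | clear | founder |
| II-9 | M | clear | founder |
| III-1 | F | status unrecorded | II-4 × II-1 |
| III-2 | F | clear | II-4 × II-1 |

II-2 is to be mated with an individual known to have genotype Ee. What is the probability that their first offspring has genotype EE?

II-2 is clear so carries E and received e from I-2 (ee), so II-2 is Ee.
The cross gives 1/4 EE : 1/2 Ee : 1/4 ee, so P(offspring has genotype EE) = 1/4.

1/4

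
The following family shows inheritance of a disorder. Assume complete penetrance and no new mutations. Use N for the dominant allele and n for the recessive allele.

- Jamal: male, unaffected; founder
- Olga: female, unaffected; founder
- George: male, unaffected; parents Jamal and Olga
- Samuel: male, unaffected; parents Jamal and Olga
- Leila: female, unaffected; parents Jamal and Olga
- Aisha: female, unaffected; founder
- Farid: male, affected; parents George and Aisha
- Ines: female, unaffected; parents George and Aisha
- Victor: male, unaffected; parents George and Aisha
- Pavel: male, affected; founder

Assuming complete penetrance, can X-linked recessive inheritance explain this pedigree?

Yes

A consistent assignment under X-linked recessive exists: Jamal X^N Y, Olga X^N X^N, George X^N Y, Samuel X^N Y, Leila X^N X^N, Aisha X^N X^n, Farid X^n Y, Ines X^N X^N, Victor X^N Y, Pavel X^n Y.
In this assignment every recorded phenotype matches its genotype and every non-founder's genotype is obtainable from its parents' genotypes, so the pedigree is consistent.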